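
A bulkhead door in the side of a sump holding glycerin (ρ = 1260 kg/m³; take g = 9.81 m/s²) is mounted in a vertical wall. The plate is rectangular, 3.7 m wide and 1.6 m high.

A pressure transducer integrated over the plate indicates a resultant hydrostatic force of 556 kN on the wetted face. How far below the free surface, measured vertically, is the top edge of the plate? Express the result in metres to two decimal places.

γ = ρg = 1260 × 9.81 / 1000 = 12.3606 kN/m³.
A = 3.7 × 1.6 = 5.92 m².
From F = γ·h_c·A, the centroid depth is h_c = 556/(12.3606 × 5.92) = 7.59825 m.
The centroid lies 1.6/2 = 0.8 m below the top edge, so the top edge sits at h_top = 7.59825 − 0.8 = 6.79825 m below the surface.

d_top ≈ 6.80 m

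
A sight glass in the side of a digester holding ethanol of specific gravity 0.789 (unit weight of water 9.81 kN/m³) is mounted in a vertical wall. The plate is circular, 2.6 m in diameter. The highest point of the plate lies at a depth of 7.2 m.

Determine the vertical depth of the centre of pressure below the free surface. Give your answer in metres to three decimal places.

γ = 0.789 × 9.81 = 7.74009 kN/m³.
The centroid is at the centre, 1.3 m below the top of the plate, so the centroid depth is h_c = 7.2 + 1.3 = 8.5 m.
A = π(1.3)² = 5.30929 m².
Resultant F = γ·h_c·A = 7.74009 × 8.5 × 5.30929 = 349.302 kN.
I_c = πr⁴/4 = π × 1.3⁴/4 = 2.24318 m⁴.
Centre of pressure: y_p = y_c + I_c/(y_c·A) = 8.5 + 2.24318/(8.5 × 5.30929) = 8.5 + 0.049706 = 8.54971 m along the plane.

h_p = 8.550 m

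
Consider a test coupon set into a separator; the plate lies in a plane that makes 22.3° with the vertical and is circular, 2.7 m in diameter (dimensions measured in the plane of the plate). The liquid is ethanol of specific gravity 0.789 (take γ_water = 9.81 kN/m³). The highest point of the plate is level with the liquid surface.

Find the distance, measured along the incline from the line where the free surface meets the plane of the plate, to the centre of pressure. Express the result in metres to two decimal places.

γ = 0.789 × 9.81 = 7.74009 kN/m³.
The plate makes 22.3° with the vertical, i.e. θ = 90° − 22.3° = 67.7° to the horizontal. Measuring y along the incline from the free-surface line, vertical depth h = y·sinθ with sinθ = 0.925210.
The centroid is at the centre, 1.35 m below the top of the plate, so y_c = 1.35 m and h_c = 1.35 × 0.925210 = 1.24903 m.
A = π(1.35)² = 5.72555 m².
Resultant F = γ·h_c·A = 7.74009 × 1.24903 × 5.72555 = 55.3524 kN.
I_c = πr⁴/4 = π × 1.35⁴/4 = 2.6087 m⁴.
Centre of pressure: y_p = y_c + I_c/(y_c·A) = 1.35 + 2.6087/(1.35 × 5.72555) = 1.35 + 0.3375 = 1.6875 m along the plane.

y_p = 1.69 m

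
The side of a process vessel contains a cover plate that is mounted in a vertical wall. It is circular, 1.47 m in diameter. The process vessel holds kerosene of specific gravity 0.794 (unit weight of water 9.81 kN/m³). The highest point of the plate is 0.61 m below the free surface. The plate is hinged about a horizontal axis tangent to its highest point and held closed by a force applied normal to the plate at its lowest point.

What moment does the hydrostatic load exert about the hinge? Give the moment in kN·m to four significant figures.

γ = 0.794 × 9.81 = 7.78914 kN/m³.
The centroid is at the centre, 0.735 m below the top of the plate, so the centroid depth is h_c = 0.61 + 0.735 = 1.345 m.
A = π(0.735)² = 1.69717 m².
Resultant F = γ·h_c·A = 7.78914 × 1.345 × 1.69717 = 17.7802 kN.
I_c = πr⁴/4 = π × 0.735⁴/4 = 0.229213 m⁴.
Centre of pressure: y_p = y_c + I_c/(y_c·A) = 1.345 + 0.229213/(1.345 × 1.69717) = 1.345 + 0.100413 = 1.44541 m along the plane.
The resultant acts 0.735 + 0.100413 = 0.835413 m (along the plate) below the hinge at the top edge, so the moment about the hinge is M = F × 0.835413 = 17.7802 × 0.835413 = 14.8538 kN·m.

M ≈ 14.85 kN·m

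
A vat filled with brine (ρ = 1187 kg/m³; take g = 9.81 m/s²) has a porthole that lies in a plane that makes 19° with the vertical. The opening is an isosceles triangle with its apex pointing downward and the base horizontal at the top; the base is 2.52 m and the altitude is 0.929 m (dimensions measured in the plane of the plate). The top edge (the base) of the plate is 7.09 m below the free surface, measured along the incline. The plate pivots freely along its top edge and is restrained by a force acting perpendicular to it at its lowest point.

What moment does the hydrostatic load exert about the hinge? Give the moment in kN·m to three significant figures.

γ = ρg = 1187 × 9.81 / 1000 = 11.64447 kN/m³.
The plate makes 19° with the vertical, i.e. θ = 90° − 19° = 71° to the horizontal. Measuring y along the incline from the free-surface line, vertical depth h = y·sinθ with sinθ = 0.945519.
With the apex down, the centroid sits h/3 = 0.929/3 = 0.309667 m below the base (the top edge), so y_c = 7.09 + 0.309667 = 7.39967 m and h_c = 7.39967 × 0.945519 = 6.99653 m.
A = ½ × 2.52 × 0.929 = 1.17054 m².
Resultant F = γ·h_c·A = 11.64447 × 6.99653 × 1.17054 = 95.3649 kN.
I_c = b·h³/36 = 2.52 × 0.929³/36 = 0.0561236 m⁴.
Centre of pressure: y_p = y_c + I_c/(y_c·A) = 7.39967 + 0.0561236/(7.39967 × 1.17054) = 7.39967 + 0.00647958 = 7.40615 m along the plane.
The resultant acts 0.309667 + 0.00647958 = 0.316147 m (along the plate) below the hinge at the top edge, so the moment about the hinge is M = F × 0.316147 = 95.3649 × 0.316147 = 30.1493 kN·m.

M ≈ 30.1 kN·m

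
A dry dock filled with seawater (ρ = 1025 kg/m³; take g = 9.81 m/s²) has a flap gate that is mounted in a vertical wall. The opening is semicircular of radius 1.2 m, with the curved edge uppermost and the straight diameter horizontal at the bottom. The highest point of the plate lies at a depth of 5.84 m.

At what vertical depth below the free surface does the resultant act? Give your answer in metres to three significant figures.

γ = ρg = 1025 × 9.81 / 1000 = 10.05525 kN/m³.
The centroid lies 4r/(3π) = 0.509296 m above the diameter, so r − 4r/(3π) = 1.2 − 0.509296 = 0.690704 m below the topmost point, so the centroid depth is h_c = 5.84 + 0.690704 = 6.5307 m.
A = πr²/2 = π × 1.2²/2 = 2.26195 m².
Resultant F = γ·h_c·A = 10.05525 × 6.5307 × 2.26195 = 148.537 kN.
I_c = (π/8 − 8/(9π))·r⁴ = 0.109757 × 1.2⁴ = 0.227592 m⁴.
Centre of pressure: y_p = y_c + I_c/(y_c·A) = 6.5307 + 0.227592/(6.5307 × 2.26195) = 6.5307 + 0.0154069 = 6.54611 m along the plane.

h_p = 6.55 m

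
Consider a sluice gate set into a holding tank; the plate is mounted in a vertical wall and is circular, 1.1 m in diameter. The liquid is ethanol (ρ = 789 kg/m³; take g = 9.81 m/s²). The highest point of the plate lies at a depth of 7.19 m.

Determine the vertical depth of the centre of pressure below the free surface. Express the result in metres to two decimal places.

h_p = 7.75 m

γ = ρg = 789 × 9.81 / 1000 = 7.74009 kN/m³.
The centroid is at the centre, 0.55 m below the top of the plate, so the centroid depth is h_c = 7.19 + 0.55 = 7.74 m.
A = π(0.55)² = 0.950332 m².
Resultant F = γ·h_c·A = 7.74009 × 7.74 × 0.950332 = 56.9328 kN.
I_c = πr⁴/4 = π × 0.55⁴/4 = 0.0718688 m⁴.
Centre of pressure: y_p = y_c + I_c/(y_c·A) = 7.74 + 0.0718688/(7.74 × 0.950332) = 7.74 + 0.00977066 = 7.74977 m along the plane.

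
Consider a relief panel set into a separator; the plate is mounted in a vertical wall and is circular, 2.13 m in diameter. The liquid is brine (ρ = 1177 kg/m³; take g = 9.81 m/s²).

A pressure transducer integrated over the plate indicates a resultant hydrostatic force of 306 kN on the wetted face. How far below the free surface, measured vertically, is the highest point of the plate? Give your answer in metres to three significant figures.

d_top ≈ 6.37 m

γ = ρg = 1177 × 9.81 / 1000 = 11.54637 kN/m³.
A = π(1.065)² = 3.56327 m².
From F = γ·h_c·A, the centroid depth is h_c = 306/(11.54637 × 3.56327) = 7.4375 m.
The centroid is at the centre, 1.065 m below the top of the plate, so the highest point sits at h_top = 7.4375 − 1.065 = 6.3725 m below the surface.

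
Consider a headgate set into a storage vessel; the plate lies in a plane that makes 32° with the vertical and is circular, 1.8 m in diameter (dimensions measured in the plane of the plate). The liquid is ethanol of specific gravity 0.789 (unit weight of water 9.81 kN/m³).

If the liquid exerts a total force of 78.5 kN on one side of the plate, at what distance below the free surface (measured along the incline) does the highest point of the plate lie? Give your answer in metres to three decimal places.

y_top ≈ 3.800 m

γ = 0.789 × 9.81 = 7.74009 kN/m³.
A = π(0.9)² = 2.54469 m².
From F = γ·h_c·A, the centroid depth is h_c = 78.5/(7.74009 × 2.54469) = 3.98555 m.
The plate makes 32° with the vertical, i.e. θ = 90° − 32° = 58° to the horizontal. Measuring y along the incline from the free-surface line, vertical depth h = y·sinθ with sinθ = 0.848048.
Along the incline, y_c = h_c/sinθ = 3.98555/0.848048 = 4.69968 m.
The centroid is at the centre, 0.9 m below the top of the plate, so the highest point sits at y_top = 4.69968 − 0.9 = 3.79968 m along the incline.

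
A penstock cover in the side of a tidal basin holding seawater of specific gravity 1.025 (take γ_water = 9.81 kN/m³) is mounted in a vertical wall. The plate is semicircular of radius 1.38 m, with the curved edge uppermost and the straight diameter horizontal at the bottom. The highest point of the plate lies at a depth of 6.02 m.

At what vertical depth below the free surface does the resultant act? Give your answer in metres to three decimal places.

h_p = 6.834 m

γ = 1.025 × 9.81 = 10.05525 kN/m³.
The centroid lies 4r/(3π) = 0.58569 m above the diameter, so r − 4r/(3π) = 1.38 − 0.58569 = 0.79431 m below the topmost point, so the centroid depth is h_c = 6.02 + 0.79431 = 6.81431 m.
A = πr²/2 = π × 1.38²/2 = 2.99142 m².
Resultant F = γ·h_c·A = 10.05525 × 6.81431 × 2.99142 = 204.971 kN.
I_c = (π/8 − 8/(9π))·r⁴ = 0.109757 × 1.38⁴ = 0.39806 m⁴.
Centre of pressure: y_p = y_c + I_c/(y_c·A) = 6.81431 + 0.39806/(6.81431 × 2.99142) = 6.81431 + 0.0195276 = 6.83384 m along the plane.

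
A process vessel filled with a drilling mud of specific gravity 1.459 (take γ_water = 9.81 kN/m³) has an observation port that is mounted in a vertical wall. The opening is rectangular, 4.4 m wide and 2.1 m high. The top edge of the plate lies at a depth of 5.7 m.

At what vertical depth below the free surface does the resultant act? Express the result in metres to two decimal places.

γ = 1.459 × 9.81 = 14.31279 kN/m³.
The centroid lies 2.1/2 = 1.05 m below the top edge, so the centroid depth is h_c = 5.7 + 1.05 = 6.75 m.
A = 4.4 × 2.1 = 9.24 m².
Resultant F = γ·h_c·A = 14.31279 × 6.75 × 9.24 = 892.689 kN.
I_c = b·h³/12 = 4.4 × 2.1³/12 = 3.3957 m⁴.
Centre of pressure: y_p = y_c + I_c/(y_c·A) = 6.75 + 3.3957/(6.75 × 9.24) = 6.75 + 0.0544444 = 6.80444 m along the plane.

h_p = 6.80 m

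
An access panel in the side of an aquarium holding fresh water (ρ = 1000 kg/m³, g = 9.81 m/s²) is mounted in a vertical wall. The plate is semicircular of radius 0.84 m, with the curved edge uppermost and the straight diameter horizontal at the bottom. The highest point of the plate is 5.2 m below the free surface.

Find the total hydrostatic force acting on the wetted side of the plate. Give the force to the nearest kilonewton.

F ≈ 62 kN

γ = ρg = 1000 × 9.81 = 9810 N/m³ = 9.81 kN/m³.
The centroid lies 4r/(3π) = 0.356507 m above the diameter, so r − 4r/(3π) = 0.84 − 0.356507 = 0.483493 m below the topmost point, so the centroid depth is h_c = 5.2 + 0.483493 = 5.68349 m.
A = πr²/2 = π × 0.84²/2 = 1.10835 m².
Resultant F = γ·h_c·A = 9.81 × 5.68349 × 1.10835 = 61.7961 kN.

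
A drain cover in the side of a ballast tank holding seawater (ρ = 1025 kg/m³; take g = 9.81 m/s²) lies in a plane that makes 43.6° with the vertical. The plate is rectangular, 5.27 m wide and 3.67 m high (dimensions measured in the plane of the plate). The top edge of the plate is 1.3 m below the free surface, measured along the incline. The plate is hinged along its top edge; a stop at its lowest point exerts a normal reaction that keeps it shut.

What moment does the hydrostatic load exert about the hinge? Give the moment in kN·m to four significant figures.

γ = ρg = 1025 × 9.81 / 1000 = 10.05525 kN/m³.
The plate makes 43.6° with the vertical, i.e. θ = 90° − 43.6° = 46.4° to the horizontal. Measuring y along the incline from the free-surface line, vertical depth h = y·sinθ with sinθ = 0.724172.
The centroid lies 3.67/2 = 1.835 m below the top edge, so y_c = 1.3 + 1.835 = 3.135 m and h_c = 3.135 × 0.724172 = 2.27028 m.
A = 5.27 × 3.67 = 19.3409 m².
Resultant F = γ·h_c·A = 10.05525 × 2.27028 × 19.3409 = 441.519 kN.
I_c = b·h³/12 = 5.27 × 3.67³/12 = 21.7084 m⁴.
Centre of pressure: y_p = y_c + I_c/(y_c·A) = 3.135 + 21.7084/(3.135 × 19.3409) = 3.135 + 0.358025 = 3.49302 m along the plane.
The resultant acts 1.835 + 0.358025 = 2.19303 m (along the plate) below the hinge at the top edge, so the moment about the hinge is M = F × 2.19303 = 441.519 × 2.19303 = 968.264 kN·m.

M ≈ 968.3 kN·m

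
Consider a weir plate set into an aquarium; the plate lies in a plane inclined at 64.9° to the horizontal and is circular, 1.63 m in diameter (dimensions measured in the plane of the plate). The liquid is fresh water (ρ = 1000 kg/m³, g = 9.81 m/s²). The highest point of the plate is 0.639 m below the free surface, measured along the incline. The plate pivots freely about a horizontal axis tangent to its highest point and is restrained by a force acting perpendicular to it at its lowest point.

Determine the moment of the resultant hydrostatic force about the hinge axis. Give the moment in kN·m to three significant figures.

γ = ρg = 1000 × 9.81 = 9810 N/m³ = 9.81 kN/m³.
Let θ = 64.9° be the plate's angle to the horizontal; measure y along the incline from where the plane meets the free surface. Vertical depth h = y·sinθ with sinθ = 0.905569.
The centroid is at the centre, 0.815 m below the top of the plate, so y_c = 0.639 + 0.815 = 1.454 m and h_c = 1.454 × 0.905569 = 1.3167 m.
A = π(0.815)² = 2.08672 m².
Resultant F = γ·h_c·A = 9.81 × 1.3167 × 2.08672 = 26.9538 kN.
I_c = πr⁴/4 = π × 0.815⁴/4 = 0.346514 m⁴.
Centre of pressure: y_p = y_c + I_c/(y_c·A) = 1.454 + 0.346514/(1.454 × 2.08672) = 1.454 + 0.114207 = 1.56821 m along the plane.
The resultant acts 0.815 + 0.114207 = 0.929207 m (along the plate) below the hinge at the top edge, so the moment about the hinge is M = F × 0.929207 = 26.9538 × 0.929207 = 25.0457 kN·m.

M ≈ 25.0 kN·m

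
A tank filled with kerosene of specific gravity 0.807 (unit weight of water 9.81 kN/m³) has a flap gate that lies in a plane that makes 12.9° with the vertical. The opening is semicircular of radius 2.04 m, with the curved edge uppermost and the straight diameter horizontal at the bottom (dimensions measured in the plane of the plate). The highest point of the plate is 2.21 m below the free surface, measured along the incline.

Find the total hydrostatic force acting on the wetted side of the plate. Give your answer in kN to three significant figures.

γ = 0.807 × 9.81 = 7.91667 kN/m³.
The plate makes 12.9° with the vertical, i.e. θ = 90° − 12.9° = 77.1° to the horizontal. Measuring y along the incline from the free-surface line, vertical depth h = y·sinθ with sinθ = 0.974761.
The centroid lies 4r/(3π) = 0.865803 m above the diameter, so r − 4r/(3π) = 2.04 − 0.865803 = 1.1742 m below the topmost point, so y_c = 2.21 + 1.1742 = 3.3842 m and h_c = 3.3842 × 0.974761 = 3.29879 m.
A = πr²/2 = π × 2.04²/2 = 6.53703 m².
Resultant F = γ·h_c·A = 7.91667 × 3.29879 × 6.53703 = 170.717 kN.

F ≈ 171 kN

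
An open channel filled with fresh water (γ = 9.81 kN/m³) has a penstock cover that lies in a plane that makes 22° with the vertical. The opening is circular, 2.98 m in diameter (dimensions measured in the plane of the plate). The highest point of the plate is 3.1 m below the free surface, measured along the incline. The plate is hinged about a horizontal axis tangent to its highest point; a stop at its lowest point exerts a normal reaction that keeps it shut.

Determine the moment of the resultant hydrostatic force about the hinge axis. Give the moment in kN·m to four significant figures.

M ≈ 469.1 kN·m

γ = 9.81 kN/m³.
The plate makes 22° with the vertical, i.e. θ = 90° − 22° = 68° to the horizontal. Measuring y along the incline from the free-surface line, vertical depth h = y·sinθ with sinθ = 0.927184.
The centroid is at the centre, 1.49 m below the top of the plate, so y_c = 3.1 + 1.49 = 4.59 m and h_c = 4.59 × 0.927184 = 4.25577 m.
A = π(1.49)² = 6.97465 m².
Resultant F = γ·h_c·A = 9.81 × 4.25577 × 6.97465 = 291.185 kN.
I_c = πr⁴/4 = π × 1.49⁴/4 = 3.87111 m⁴.
Centre of pressure: y_p = y_c + I_c/(y_c·A) = 4.59 + 3.87111/(4.59 × 6.97465) = 4.59 + 0.120921 = 4.71092 m along the plane.
The resultant acts 1.49 + 0.120921 = 1.61092 m (along the plate) below the hinge at the top edge, so the moment about the hinge is M = F × 1.61092 = 291.185 × 1.61092 = 469.076 kN·m.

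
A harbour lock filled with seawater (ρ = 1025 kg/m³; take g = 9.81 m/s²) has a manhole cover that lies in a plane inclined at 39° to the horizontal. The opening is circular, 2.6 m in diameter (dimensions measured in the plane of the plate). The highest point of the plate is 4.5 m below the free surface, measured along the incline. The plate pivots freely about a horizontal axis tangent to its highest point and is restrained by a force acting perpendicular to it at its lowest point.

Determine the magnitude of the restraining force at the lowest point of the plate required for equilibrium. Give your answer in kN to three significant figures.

γ = ρg = 1025 × 9.81 / 1000 = 10.05525 kN/m³.
Let θ = 39° be the plate's angle to the horizontal; measure y along the incline from where the plane meets the free surface. Vertical depth h = y·sinθ with sinθ = 0.629320.
The centroid is at the centre, 1.3 m below the top of the plate, so y_c = 4.5 + 1.3 = 5.8 m and h_c = 5.8 × 0.629320 = 3.65006 m.
A = π(1.3)² = 5.30929 m².
Resultant F = γ·h_c·A = 10.05525 × 3.65006 × 5.30929 = 194.863 kN.
I_c = πr⁴/4 = π × 1.3⁴/4 = 2.24318 m⁴.
Centre of pressure: y_p = y_c + I_c/(y_c·A) = 5.8 + 2.24318/(5.8 × 5.30929) = 5.8 + 0.072845 = 5.87284 m along the plane.
The resultant acts 1.3 + 0.072845 = 1.37285 m (along the plate) below the hinge at the top edge, so the moment about the hinge is M = F × 1.37285 = 194.863 × 1.37285 = 267.518 kN·m.
A normal force at the bottom, 2.6 m from the hinge, must supply this moment: P = 267.518/2.6 = 102.892 kN.

P ≈ 103 kN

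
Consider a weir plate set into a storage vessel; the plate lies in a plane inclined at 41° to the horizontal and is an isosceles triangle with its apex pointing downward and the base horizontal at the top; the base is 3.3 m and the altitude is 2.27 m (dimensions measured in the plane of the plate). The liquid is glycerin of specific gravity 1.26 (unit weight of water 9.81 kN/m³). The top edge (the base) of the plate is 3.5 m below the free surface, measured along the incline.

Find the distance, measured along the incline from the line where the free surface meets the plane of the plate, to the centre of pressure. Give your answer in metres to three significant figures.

y_p = 4.32 m

γ = 1.26 × 9.81 = 12.3606 kN/m³.
Let θ = 41° be the plate's angle to the horizontal; measure y along the incline from where the plane meets the free surface. Vertical depth h = y·sinθ with sinθ = 0.656059.
With the apex down, the centroid sits h/3 = 2.27/3 = 0.756667 m below the base (the top edge), so y_c = 3.5 + 0.756667 = 4.25667 m and h_c = 4.25667 × 0.656059 = 2.79263 m.
A = ½ × 3.3 × 2.27 = 3.7455 m².
Resultant F = γ·h_c·A = 12.3606 × 2.79263 × 3.7455 = 129.289 kN.
I_c = b·h³/36 = 3.3 × 2.27³/36 = 1.07223 m⁴.
Centre of pressure: y_p = y_c + I_c/(y_c·A) = 4.25667 + 1.07223/(4.25667 × 3.7455) = 4.25667 + 0.0672525 = 4.32392 m along the plane.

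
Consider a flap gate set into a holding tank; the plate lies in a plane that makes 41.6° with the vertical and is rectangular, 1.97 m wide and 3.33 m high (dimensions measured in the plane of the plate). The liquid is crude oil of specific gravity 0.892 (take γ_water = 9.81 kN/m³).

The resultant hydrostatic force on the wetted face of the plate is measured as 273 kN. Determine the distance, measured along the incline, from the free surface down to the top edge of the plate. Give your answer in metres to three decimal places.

y_top ≈ 4.695 m

γ = 0.892 × 9.81 = 8.75052 kN/m³.
A = 1.97 × 3.33 = 6.5601 m².
From F = γ·h_c·A, the centroid depth is h_c = 273/(8.75052 × 6.5601) = 4.75574 m.
The plate makes 41.6° with the vertical, i.e. θ = 90° − 41.6° = 48.4° to the horizontal. Measuring y along the incline from the free-surface line, vertical depth h = y·sinθ with sinθ = 0.747798.
Along the incline, y_c = h_c/sinθ = 4.75574/0.747798 = 6.35966 m.
The centroid lies 3.33/2 = 1.665 m below the top edge, so the top edge sits at y_top = 6.35966 − 1.665 = 4.69466 m along the incline.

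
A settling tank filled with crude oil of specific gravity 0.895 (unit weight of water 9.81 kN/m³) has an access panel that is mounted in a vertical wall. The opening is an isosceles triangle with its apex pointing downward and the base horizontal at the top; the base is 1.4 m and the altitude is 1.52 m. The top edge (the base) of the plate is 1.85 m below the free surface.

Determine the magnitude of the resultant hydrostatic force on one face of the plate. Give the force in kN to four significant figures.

γ = 0.895 × 9.81 = 8.77995 kN/m³.
With the apex down, the centroid sits h/3 = 1.52/3 = 0.506667 m below the base (the top edge), so the centroid depth is h_c = 1.85 + 0.506667 = 2.35667 m.
A = ½ × 1.4 × 1.52 = 1.064 m².
Resultant F = γ·h_c·A = 8.77995 × 2.35667 × 1.064 = 22.0157 kN.

F ≈ 22.02 kN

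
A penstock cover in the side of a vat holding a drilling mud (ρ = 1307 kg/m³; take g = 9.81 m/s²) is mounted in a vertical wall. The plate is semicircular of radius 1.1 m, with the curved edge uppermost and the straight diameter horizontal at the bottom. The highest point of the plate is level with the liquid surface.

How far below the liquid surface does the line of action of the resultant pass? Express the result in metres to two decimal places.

γ = ρg = 1307 × 9.81 / 1000 = 12.82167 kN/m³.
The centroid lies 4r/(3π) = 0.466854 m above the diameter, so r − 4r/(3π) = 1.1 − 0.466854 = 0.633146 m below the topmost point, so the centroid depth is h_c = 0.633146 m.
A = πr²/2 = π × 1.1²/2 = 1.90066 m².
Resultant F = γ·h_c·A = 12.82167 × 0.633146 × 1.90066 = 15.4295 kN.
I_c = (π/8 − 8/(9π))·r⁴ = 0.109757 × 1.1⁴ = 0.160695 m⁴.
Centre of pressure: y_p = y_c + I_c/(y_c·A) = 0.633146 + 0.160695/(0.633146 × 1.90066) = 0.633146 + 0.133535 = 0.766681 m along the plane.

h_p = 0.77 m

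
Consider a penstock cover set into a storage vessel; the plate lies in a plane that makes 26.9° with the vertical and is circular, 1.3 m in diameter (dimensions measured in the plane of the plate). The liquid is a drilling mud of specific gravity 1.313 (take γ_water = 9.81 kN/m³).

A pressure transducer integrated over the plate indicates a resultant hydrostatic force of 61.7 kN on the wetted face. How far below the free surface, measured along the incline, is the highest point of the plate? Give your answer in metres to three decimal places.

γ = 1.313 × 9.81 = 12.88053 kN/m³.
A = π(0.65)² = 1.32732 m².
From F = γ·h_c·A, the centroid depth is h_c = 61.7/(12.88053 × 1.32732) = 3.60891 m.
The plate makes 26.9° with the vertical, i.e. θ = 90° − 26.9° = 63.1° to the horizontal. Measuring y along the incline from the free-surface line, vertical depth h = y·sinθ with sinθ = 0.891798.
Along the incline, y_c = h_c/sinθ = 3.60891/0.891798 = 4.04678 m.
The centroid is at the centre, 0.65 m below the top of the plate, so the highest point sits at y_top = 4.04678 − 0.65 = 3.39678 m along the incline.

y_top ≈ 3.397 m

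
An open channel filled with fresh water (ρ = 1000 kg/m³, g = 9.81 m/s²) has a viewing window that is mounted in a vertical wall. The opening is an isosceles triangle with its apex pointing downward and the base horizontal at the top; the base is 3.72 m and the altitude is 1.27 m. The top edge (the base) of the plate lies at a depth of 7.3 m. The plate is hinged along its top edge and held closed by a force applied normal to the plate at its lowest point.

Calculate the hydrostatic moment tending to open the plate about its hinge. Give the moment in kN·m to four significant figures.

γ = ρg = 1000 × 9.81 = 9810 N/m³ = 9.81 kN/m³.
With the apex down, the centroid sits h/3 = 1.27/3 = 0.423333 m below the base (the top edge), so the centroid depth is h_c = 7.3 + 0.423333 = 7.72333 m.
A = ½ × 3.72 × 1.27 = 2.3622 m².
Resultant F = γ·h_c·A = 9.81 × 7.72333 × 2.3622 = 178.974 kN.
I_c = b·h³/36 = 3.72 × 1.27³/36 = 0.211666 m⁴.
Centre of pressure: y_p = y_c + I_c/(y_c·A) = 7.72333 + 0.211666/(7.72333 × 2.3622) = 7.72333 + 0.0116019 = 7.73493 m along the plane.
The resultant acts 0.423333 + 0.0116019 = 0.434935 m (along the plate) below the hinge at the top edge, so the moment about the hinge is M = F × 0.434935 = 178.974 × 0.434935 = 77.8421 kN·m.

M ≈ 77.84 kN·m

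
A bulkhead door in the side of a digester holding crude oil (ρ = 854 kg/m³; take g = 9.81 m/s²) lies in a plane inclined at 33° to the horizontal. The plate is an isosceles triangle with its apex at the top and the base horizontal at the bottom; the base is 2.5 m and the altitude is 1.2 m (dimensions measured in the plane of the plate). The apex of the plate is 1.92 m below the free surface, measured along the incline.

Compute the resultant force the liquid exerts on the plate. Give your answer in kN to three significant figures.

γ = ρg = 854 × 9.81 / 1000 = 8.37774 kN/m³.
Let θ = 33° be the plate's angle to the horizontal; measure y along the incline from where the plane meets the free surface. Vertical depth h = y·sinθ with sinθ = 0.544639.
With the apex up, the centroid sits 2h/3 = 2 × 1.2/3 = 0.8 m below the apex, so y_c = 1.92 + 0.8 = 2.72 m and h_c = 2.72 × 0.544639 = 1.48142 m.
A = ½ × 2.5 × 1.2 = 1.5 m².
Resultant F = γ·h_c·A = 8.37774 × 1.48142 × 1.5 = 18.6164 kN.

F ≈ 18.6 kN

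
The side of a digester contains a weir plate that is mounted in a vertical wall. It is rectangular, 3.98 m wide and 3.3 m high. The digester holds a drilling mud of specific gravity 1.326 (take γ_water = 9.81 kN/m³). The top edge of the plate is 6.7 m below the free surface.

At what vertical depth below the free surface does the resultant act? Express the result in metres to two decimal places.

h_p = 8.46 m

γ = 1.326 × 9.81 = 13.00806 kN/m³.
The centroid lies 3.3/2 = 1.65 m below the top edge, so the centroid depth is h_c = 6.7 + 1.65 = 8.35 m.
A = 3.98 × 3.3 = 13.134 m².
Resultant F = γ·h_c·A = 13.00806 × 8.35 × 13.134 = 1426.58 kN.
I_c = b·h³/12 = 3.98 × 3.3³/12 = 11.9191 m⁴.
Centre of pressure: y_p = y_c + I_c/(y_c·A) = 8.35 + 11.9191/(8.35 × 13.134) = 8.35 + 0.108683 = 8.45868 m along the plane.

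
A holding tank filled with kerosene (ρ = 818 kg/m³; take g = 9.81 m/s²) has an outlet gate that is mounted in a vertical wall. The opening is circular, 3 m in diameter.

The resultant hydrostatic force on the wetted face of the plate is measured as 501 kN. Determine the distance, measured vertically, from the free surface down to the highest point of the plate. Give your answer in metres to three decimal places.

d_top ≈ 7.332 m

γ = ρg = 818 × 9.81 / 1000 = 8.02458 kN/m³.
A = π(1.5)² = 7.06858 m².
From F = γ·h_c·A, the centroid depth is h_c = 501/(8.02458 × 7.06858) = 8.83249 m.
The centroid is at the centre, 1.5 m below the top of the plate, so the highest point sits at h_top = 8.83249 − 1.5 = 7.33249 m below the surface.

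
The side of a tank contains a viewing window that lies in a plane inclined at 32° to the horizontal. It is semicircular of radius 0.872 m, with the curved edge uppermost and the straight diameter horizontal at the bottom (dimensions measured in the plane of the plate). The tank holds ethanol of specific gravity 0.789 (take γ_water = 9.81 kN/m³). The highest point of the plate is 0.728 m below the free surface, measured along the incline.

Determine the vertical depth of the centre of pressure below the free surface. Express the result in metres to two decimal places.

γ = 0.789 × 9.81 = 7.74009 kN/m³.
Let θ = 32° be the plate's angle to the horizontal; measure y along the incline from where the plane meets the free surface. Vertical depth h = y·sinθ with sinθ = 0.529919.
The centroid lies 4r/(3π) = 0.370088 m above the diameter, so r − 4r/(3π) = 0.872 − 0.370088 = 0.501912 m below the topmost point, so y_c = 0.728 + 0.501912 = 1.22991 m and h_c = 1.22991 × 0.529919 = 0.651753 m.
A = πr²/2 = π × 0.872²/2 = 1.19441 m².
Resultant F = γ·h_c·A = 7.74009 × 0.651753 × 1.19441 = 6.02535 kN.
I_c = (π/8 − 8/(9π))·r⁴ = 0.109757 × 0.872⁴ = 0.0634597 m⁴.
Centre of pressure: y_p = y_c + I_c/(y_c·A) = 1.22991 + 0.0634597/(1.22991 × 1.19441) = 1.22991 + 0.0431988 = 1.27311 m along the plane.
Vertically, h_p = y_p·sinθ = 1.27311 × 0.529919 = 0.674645 m.

h_p = 0.67 m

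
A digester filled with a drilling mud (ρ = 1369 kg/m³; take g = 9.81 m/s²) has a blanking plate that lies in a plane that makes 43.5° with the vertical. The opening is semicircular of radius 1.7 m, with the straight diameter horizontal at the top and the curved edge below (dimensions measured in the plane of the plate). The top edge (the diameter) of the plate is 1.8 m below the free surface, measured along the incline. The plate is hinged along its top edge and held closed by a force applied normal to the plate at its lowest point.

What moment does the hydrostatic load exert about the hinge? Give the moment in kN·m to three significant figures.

M ≈ 89.4 kN·m

γ = ρg = 1369 × 9.81 / 1000 = 13.42989 kN/m³.
The plate makes 43.5° with the vertical, i.e. θ = 90° − 43.5° = 46.5° to the horizontal. Measuring y along the incline from the free-surface line, vertical depth h = y·sinθ with sinθ = 0.725374.
The centroid of a semicircle lies 4r/(3π) = 0.721502 m from the diameter, here below the top edge, so y_c = 1.8 + 0.721502 = 2.5215 m and h_c = 2.5215 × 0.725374 = 1.82903 m.
A = πr²/2 = π × 1.7²/2 = 4.5396 m².
Resultant F = γ·h_c·A = 13.42989 × 1.82903 × 4.5396 = 111.509 kN.
I_c = (π/8 − 8/(9π))·r⁴ = 0.109757 × 1.7⁴ = 0.916701 m⁴.
Centre of pressure: y_p = y_c + I_c/(y_c·A) = 2.5215 + 0.916701/(2.5215 × 4.5396) = 2.5215 + 0.080085 = 2.60159 m along the plane.
The resultant acts 0.721502 + 0.080085 = 0.801587 m (along the plate) below the hinge at the top edge, so the moment about the hinge is M = F × 0.801587 = 111.509 × 0.801587 = 89.3842 kN·m.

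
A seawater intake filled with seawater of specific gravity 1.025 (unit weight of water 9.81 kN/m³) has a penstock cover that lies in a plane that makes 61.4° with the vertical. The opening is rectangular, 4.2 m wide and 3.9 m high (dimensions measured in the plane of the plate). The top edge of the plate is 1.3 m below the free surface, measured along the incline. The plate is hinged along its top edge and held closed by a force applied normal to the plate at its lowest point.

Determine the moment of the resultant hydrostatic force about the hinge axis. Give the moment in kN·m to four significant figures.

M ≈ 599.6 kN·m

γ = 1.025 × 9.81 = 10.05525 kN/m³.
The plate makes 61.4° with the vertical, i.e. θ = 90° − 61.4° = 28.6° to the horizontal. Measuring y along the incline from the free-surface line, vertical depth h = y·sinθ with sinθ = 0.478692.
The centroid lies 3.9/2 = 1.95 m below the top edge, so y_c = 1.3 + 1.95 = 3.25 m and h_c = 3.25 × 0.478692 = 1.55575 m.
A = 4.2 × 3.9 = 16.38 m².
Resultant F = γ·h_c·A = 10.05525 × 1.55575 × 16.38 = 256.24 kN.
I_c = b·h³/12 = 4.2 × 3.9³/12 = 20.7616 m⁴.
Centre of pressure: y_p = y_c + I_c/(y_c·A) = 3.25 + 20.7616/(3.25 × 16.38) = 3.25 + 0.389999 = 3.64 m along the plane.
The resultant acts 1.95 + 0.389999 = 2.34 m (along the plate) below the hinge at the top edge, so the moment about the hinge is M = F × 2.34 = 256.24 × 2.34 = 599.602 kN·m.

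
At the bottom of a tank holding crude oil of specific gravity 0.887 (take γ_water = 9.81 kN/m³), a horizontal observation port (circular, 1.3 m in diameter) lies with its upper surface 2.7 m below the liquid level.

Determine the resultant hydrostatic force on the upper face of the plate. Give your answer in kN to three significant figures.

γ = 0.887 × 9.81 = 8.70147 kN/m³.
The plate is horizontal, so pressure is uniform at p = γ·h = 8.70147 × 2.7 = 23.494 kN/m².
A = π(0.65)² = 1.32732 m².
F = p·A = 23.494 × 1.32732 = 31.1841 kN.

F ≈ 31.2 kN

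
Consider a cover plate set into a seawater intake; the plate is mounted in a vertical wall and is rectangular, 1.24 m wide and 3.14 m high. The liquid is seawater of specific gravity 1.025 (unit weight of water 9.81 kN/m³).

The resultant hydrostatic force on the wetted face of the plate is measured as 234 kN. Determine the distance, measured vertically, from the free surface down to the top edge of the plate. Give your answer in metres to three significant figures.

γ = 1.025 × 9.81 = 10.05525 kN/m³.
A = 1.24 × 3.14 = 3.8936 m².
From F = γ·h_c·A, the centroid depth is h_c = 234/(10.05525 × 3.8936) = 5.97684 m.
The centroid lies 3.14/2 = 1.57 m below the top edge, so the top edge sits at h_top = 5.97684 − 1.57 = 4.40684 m below the surface.

d_top ≈ 4.41 m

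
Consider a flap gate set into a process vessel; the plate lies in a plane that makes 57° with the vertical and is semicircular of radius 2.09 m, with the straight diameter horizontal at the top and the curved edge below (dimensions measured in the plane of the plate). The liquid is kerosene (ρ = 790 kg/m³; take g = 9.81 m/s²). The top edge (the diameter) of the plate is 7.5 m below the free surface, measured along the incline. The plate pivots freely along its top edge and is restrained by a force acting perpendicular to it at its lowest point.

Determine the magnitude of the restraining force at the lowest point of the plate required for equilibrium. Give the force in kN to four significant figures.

γ = ρg = 790 × 9.81 / 1000 = 7.7499 kN/m³.
The plate makes 57° with the vertical, i.e. θ = 90° − 57° = 33° to the horizontal. Measuring y along the incline from the free-surface line, vertical depth h = y·sinθ with sinθ = 0.544639.
The centroid of a semicircle lies 4r/(3π) = 0.887024 m from the diameter, here below the top edge, so y_c = 7.5 + 0.887024 = 8.38702 m and h_c = 8.38702 × 0.544639 = 4.5679 m.
A = πr²/2 = π × 2.09²/2 = 6.8614 m².
Resultant F = γ·h_c·A = 7.7499 × 4.5679 × 6.8614 = 242.899 kN.
I_c = (π/8 − 8/(9π))·r⁴ = 0.109757 × 2.09⁴ = 2.0942 m⁴.
Centre of pressure: y_p = y_c + I_c/(y_c·A) = 8.38702 + 2.0942/(8.38702 × 6.8614) = 8.38702 + 0.0363913 = 8.42341 m along the plane.
The resultant acts 0.887024 + 0.0363913 = 0.923415 m (along the plate) below the hinge at the top edge, so the moment about the hinge is M = F × 0.923415 = 242.899 × 0.923415 = 224.297 kN·m.
A normal force at the bottom, 2.09 m from the hinge, must supply this moment: P = 224.297/2.09 = 107.319 kN.

P ≈ 107.3 kN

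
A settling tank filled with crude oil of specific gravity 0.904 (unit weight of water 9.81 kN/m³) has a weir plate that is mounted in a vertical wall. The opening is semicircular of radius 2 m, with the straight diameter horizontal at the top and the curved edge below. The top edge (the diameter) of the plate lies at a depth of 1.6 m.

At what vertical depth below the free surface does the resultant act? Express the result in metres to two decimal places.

γ = 0.904 × 9.81 = 8.86824 kN/m³.
The centroid of a semicircle lies 4r/(3π) = 0.848826 m from the diameter, here below the top edge, so the centroid depth is h_c = 1.6 + 0.848826 = 2.44883 m.
A = πr²/2 = π × 2²/2 = 6.28319 m².
Resultant F = γ·h_c·A = 8.86824 × 2.44883 × 6.28319 = 136.451 kN.
I_c = (π/8 − 8/(9π))·r⁴ = 0.109757 × 2⁴ = 1.75611 m⁴.
Centre of pressure: y_p = y_c + I_c/(y_c·A) = 2.44883 + 1.75611/(2.44883 × 6.28319) = 2.44883 + 0.114133 = 2.56296 m along the plane.

h_p = 2.56 m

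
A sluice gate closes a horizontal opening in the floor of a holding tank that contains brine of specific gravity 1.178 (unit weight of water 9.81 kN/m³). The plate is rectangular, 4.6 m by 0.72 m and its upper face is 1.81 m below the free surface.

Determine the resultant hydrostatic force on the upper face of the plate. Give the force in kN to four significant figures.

γ = 1.178 × 9.81 = 11.55618 kN/m³.
The plate is horizontal, so pressure is uniform at p = γ·h = 11.55618 × 1.81 = 20.9167 kN/m².
A = 4.6 × 0.72 = 3.312 m².
F = p·A = 20.9167 × 3.312 = 69.2761 kN.

F ≈ 69.28 kN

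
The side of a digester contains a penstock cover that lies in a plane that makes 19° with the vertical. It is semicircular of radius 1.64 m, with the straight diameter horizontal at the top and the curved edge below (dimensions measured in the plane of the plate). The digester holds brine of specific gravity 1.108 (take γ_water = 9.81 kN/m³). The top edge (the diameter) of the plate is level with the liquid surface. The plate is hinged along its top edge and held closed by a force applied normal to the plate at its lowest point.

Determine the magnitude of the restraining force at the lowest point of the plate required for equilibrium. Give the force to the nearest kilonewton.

P ≈ 18 kN

γ = 1.108 × 9.81 = 10.86948 kN/m³.
The plate makes 19° with the vertical, i.e. θ = 90° − 19° = 71° to the horizontal. Measuring y along the incline from the free-surface line, vertical depth h = y·sinθ with sinθ = 0.945519.
The centroid of a semicircle lies 4r/(3π) = 0.696038 m from the diameter, here below the top edge, so y_c = 0.696038 m and h_c = 0.696038 × 0.945519 = 0.658117 m.
A = πr²/2 = π × 1.64²/2 = 4.22481 m².
Resultant F = γ·h_c·A = 10.86948 × 0.658117 × 4.22481 = 30.2217 kN.
I_c = (π/8 − 8/(9π))·r⁴ = 0.109757 × 1.64⁴ = 0.793976 m⁴.
Centre of pressure: y_p = y_c + I_c/(y_c·A) = 0.696038 + 0.793976/(0.696038 × 4.22481) = 0.696038 + 0.270002 = 0.96604 m along the plane.
The resultant acts 0.696038 + 0.270002 = 0.96604 m (along the plate) below the hinge at the top edge, so the moment about the hinge is M = F × 0.96604 = 30.2217 × 0.96604 = 29.1954 kN·m.
A normal force at the bottom, 1.64 m from the hinge, must supply this moment: P = 29.1954/1.64 = 17.8021 kN.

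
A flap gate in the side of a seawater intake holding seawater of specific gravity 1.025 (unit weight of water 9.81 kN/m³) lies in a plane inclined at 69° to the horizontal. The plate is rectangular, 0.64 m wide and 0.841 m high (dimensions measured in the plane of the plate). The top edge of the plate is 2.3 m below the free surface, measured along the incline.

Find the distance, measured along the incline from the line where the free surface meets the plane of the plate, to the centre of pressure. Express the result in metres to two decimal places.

y_p = 2.74 m

γ = 1.025 × 9.81 = 10.05525 kN/m³.
Let θ = 69° be the plate's angle to the horizontal; measure y along the incline from where the plane meets the free surface. Vertical depth h = y·sinθ with sinθ = 0.933580.
The centroid lies 0.841/2 = 0.4205 m below the top edge, so y_c = 2.3 + 0.4205 = 2.7205 m and h_c = 2.7205 × 0.933580 = 2.5398 m.
A = 0.64 × 0.841 = 0.53824 m².
Resultant F = γ·h_c·A = 10.05525 × 2.5398 × 0.53824 = 13.7457 kN.
I_c = b·h³/12 = 0.64 × 0.841³/12 = 0.0317239 m⁴.
Centre of pressure: y_p = y_c + I_c/(y_c·A) = 2.7205 + 0.0317239/(2.7205 × 0.53824) = 2.7205 + 0.0216652 = 2.74217 m along the plane.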